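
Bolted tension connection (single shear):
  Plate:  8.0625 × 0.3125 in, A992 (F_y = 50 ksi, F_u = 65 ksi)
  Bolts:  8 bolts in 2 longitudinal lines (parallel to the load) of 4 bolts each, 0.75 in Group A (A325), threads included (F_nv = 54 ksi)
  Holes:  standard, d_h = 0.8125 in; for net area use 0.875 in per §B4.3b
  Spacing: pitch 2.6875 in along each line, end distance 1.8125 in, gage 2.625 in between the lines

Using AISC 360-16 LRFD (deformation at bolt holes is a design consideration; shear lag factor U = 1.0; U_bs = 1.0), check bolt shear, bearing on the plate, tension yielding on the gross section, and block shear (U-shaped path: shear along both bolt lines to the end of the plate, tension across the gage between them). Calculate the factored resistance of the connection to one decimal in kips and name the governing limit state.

113.4 kips (gross-section yield governs)

Bolt shear: A_b = π(0.75)²/4 = 0.44179 in². φR_n = 0.75 × 54 × 0.44179 × 8 × 1 = 143.1 kips.
Bearing (0.3125 in plate, F_u = 65 ksi): end bolts L_c = 1.8125 − 0.8125/2 = 1.40625, R_n = min(1.2×1.40625×0.3125×65, 2.4×0.75×0.3125×65) = 34.277 kips/bolt; interior L_c = 2.6875 − 0.8125 = 1.875, R_n = 36.563 kips/bolt. φR_n = 0.75 × (2×34.277 + 6×36.563) = 215.9 kips.
Tension yield (gross): A_g = 8.0625×0.3125 = 2.5195 in². φR_n = 0.90 × 50 × 2.5195 = 113.4 kips.
Block shear: shear path 2×[1.8125+3×2.6875] = 2×9.875 in, A_gv = 6.1719, A_nv = 2×(9.875 − 3.5×0.875)×0.3125 = 4.2578 in²; tension across gage: (2.625 − 1×0.875)×0.3125 = 0.54688 in². R_n = min(0.6×65×4.2578, 0.6×50×6.1719) + 1.0×65×0.54688 = min(166.05, 185.16) + 35.547 = 201.6 kips. φR_n = 0.75 × 201.6 = 151.2 kips.
Governing: min(143.1, 215.9, 113.4, 151.2) = 113.4 kips → gross-section yield.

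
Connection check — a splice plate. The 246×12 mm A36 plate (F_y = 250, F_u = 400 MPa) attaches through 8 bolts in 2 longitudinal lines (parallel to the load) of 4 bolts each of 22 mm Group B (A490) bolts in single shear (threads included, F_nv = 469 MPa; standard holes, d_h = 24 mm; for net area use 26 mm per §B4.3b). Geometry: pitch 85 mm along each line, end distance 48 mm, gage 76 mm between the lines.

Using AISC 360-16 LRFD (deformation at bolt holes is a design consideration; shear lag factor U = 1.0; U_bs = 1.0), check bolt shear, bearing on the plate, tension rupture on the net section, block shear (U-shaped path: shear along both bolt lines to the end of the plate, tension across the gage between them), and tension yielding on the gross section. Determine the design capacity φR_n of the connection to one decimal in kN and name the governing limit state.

Bolt shear: A_b = π(22)²/4 = 380.13 mm². φR_n = 0.75 × 469 × 380.13 × 8 × 1 = 1069.7 kN.
Bearing (12 mm plate, F_u = 400 MPa): end bolts L_c = 48 − 24/2 = 36, R_n = min(1.2×36×12×400, 2.4×22×12×400) = 207.36 kN/bolt; interior L_c = 85 − 24 = 61, R_n = 253.44 kN/bolt. φR_n = 0.75 × (2×207.36 + 6×253.44) = 1451.5 kN.
Tension rupture (net): A_n = (246 − 2×26)×12 = 2328 mm² (U = 1.0, A_e = A_n). φR_n = 0.75 × 400 × 2328 = 698.4 kN.
Block shear: shear path 2×[48+3×85] = 2×303 mm, A_gv = 7272, A_nv = 2×(303 − 3.5×26)×12 = 5088 mm²; tension across gage: (76 − 1×26)×12 = 600 mm². R_n = min(0.6×400×5088, 0.6×250×7272) + 1.0×400×600 = min(1221.1, 1090.8) + 240 = 1330.8 kN. φR_n = 0.75 × 1330.8 = 998.1 kN.
Tension yield (gross): A_g = 246×12 = 2952 mm². φR_n = 0.90 × 250 × 2952 = 664.2 kN.
Governing: min(1069.7, 1451.5, 698.4, 998.1, 664.2) = 664.2 kN → gross-section yield.

664.2 kN (gross-section yield governs)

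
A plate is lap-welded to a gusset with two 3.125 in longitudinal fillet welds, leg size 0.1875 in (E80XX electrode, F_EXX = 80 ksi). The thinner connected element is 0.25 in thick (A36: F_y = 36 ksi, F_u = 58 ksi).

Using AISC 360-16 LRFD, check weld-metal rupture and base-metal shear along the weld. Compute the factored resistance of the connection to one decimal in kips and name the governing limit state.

Weld metal: throat = 0.707×0.1875 = 0.13256 in, L = 2×3.125 = 6.25 in. φR_n = 0.75 × 0.6 × 80 × 0.13256 × 6.25 = 29.8 kips.
Base metal shear (0.25 in plate): yield φR_n = 1.0×0.6×36×0.25×6.25 = 33.8 kips; rupture φR_n = 0.75×0.6×58×0.25×6.25 = 40.8 kips; take 33.8 kips (yield).
Governing: min(29.8, 33.8) = 29.8 kips → weld metal.

29.8 kips (weld metal governs)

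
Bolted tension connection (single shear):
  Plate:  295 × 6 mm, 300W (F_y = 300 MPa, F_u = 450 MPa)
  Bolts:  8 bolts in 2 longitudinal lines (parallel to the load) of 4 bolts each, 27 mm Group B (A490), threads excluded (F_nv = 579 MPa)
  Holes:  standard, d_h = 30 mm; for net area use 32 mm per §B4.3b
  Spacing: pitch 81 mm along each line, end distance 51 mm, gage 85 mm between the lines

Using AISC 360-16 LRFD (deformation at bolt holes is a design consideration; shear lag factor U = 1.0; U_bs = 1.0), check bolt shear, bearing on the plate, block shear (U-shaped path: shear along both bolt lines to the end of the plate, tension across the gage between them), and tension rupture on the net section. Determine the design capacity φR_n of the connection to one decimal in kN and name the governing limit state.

467.8 kN (net-section rupture governs)

Bolt shear: A_b = π(27)²/4 = 572.56 mm². φR_n = 0.75 × 579 × 572.56 × 8 × 1 = 1989.1 kN.
Bearing (6 mm plate, F_u = 450 MPa): end bolts L_c = 51 − 30/2 = 36, R_n = min(1.2×36×6×450, 2.4×27×6×450) = 116.64 kN/bolt; interior L_c = 81 − 30 = 51, R_n = 165.24 kN/bolt. φR_n = 0.75 × (2×116.64 + 6×165.24) = 918.5 kN.
Block shear: shear path 2×[51+3×81] = 2×294 mm, A_gv = 3528, A_nv = 2×(294 − 3.5×32)×6 = 2184 mm²; tension across gage: (85 − 1×32)×6 = 318 mm². R_n = min(0.6×450×2184, 0.6×300×3528) + 1.0×450×318 = min(589.68, 635.04) + 143.1 = 732.78 kN. φR_n = 0.75 × 732.78 = 549.6 kN.
Tension rupture (net): A_n = (295 − 2×32)×6 = 1386 mm² (U = 1.0, A_e = A_n). φR_n = 0.75 × 450 × 1386 = 467.8 kN.
Governing: min(1989.1, 918.5, 549.6, 467.8) = 467.8 kN → net-section rupture.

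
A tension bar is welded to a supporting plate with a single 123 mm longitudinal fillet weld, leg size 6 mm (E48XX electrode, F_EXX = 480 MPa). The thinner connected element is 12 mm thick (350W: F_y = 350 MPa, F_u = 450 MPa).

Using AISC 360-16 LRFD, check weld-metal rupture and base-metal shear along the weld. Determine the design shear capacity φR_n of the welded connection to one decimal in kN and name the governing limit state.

112.7 kN (weld metal governs)

Weld metal: throat = 0.707×6 = 4.242 mm, L = 123 mm. φR_n = 0.75 × 0.6 × 480 × 4.242 × 123 = 112.7 kN.
Base metal shear (12 mm plate): yield φR_n = 1.0×0.6×350×12×123 = 310.0 kN; rupture φR_n = 0.75×0.6×450×12×123 = 298.9 kN; take 298.9 kN (rupture).
Governing: min(112.7, 298.9) = 112.7 kN → weld metal.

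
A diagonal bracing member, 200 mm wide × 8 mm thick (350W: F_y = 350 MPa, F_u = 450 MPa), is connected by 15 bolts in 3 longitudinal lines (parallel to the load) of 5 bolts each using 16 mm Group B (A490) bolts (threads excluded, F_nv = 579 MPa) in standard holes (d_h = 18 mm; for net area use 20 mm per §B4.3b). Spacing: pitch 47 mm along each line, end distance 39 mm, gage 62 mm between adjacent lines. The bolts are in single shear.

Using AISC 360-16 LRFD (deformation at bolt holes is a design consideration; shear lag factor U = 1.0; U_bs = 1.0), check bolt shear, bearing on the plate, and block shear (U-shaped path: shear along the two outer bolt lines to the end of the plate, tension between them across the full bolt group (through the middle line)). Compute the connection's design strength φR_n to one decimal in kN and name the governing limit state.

Bolt shear: A_b = π(16)²/4 = 201.06 mm². φR_n = 0.75 × 579 × 201.06 × 15 × 1 = 1309.7 kN.
Bearing (8 mm plate, F_u = 450 MPa): end bolts L_c = 39 − 18/2 = 30, R_n = min(1.2×30×8×450, 2.4×16×8×450) = 129.6 kN/bolt; interior L_c = 47 − 18 = 29, R_n = 125.28 kN/bolt. φR_n = 0.75 × (3×129.6 + 12×125.28) = 1419.1 kN.
Block shear: shear path 2×[39+4×47] = 2×227 mm, A_gv = 3632, A_nv = 2×(227 − 4.5×20)×8 = 2192 mm²; tension across gage: (124 − 2×20)×8 = 672 mm². R_n = min(0.6×450×2192, 0.6×350×3632) + 1.0×450×672 = min(591.84, 762.72) + 302.4 = 894.24 kN. φR_n = 0.75 × 894.24 = 670.7 kN.
Governing: min(1309.7, 1419.1, 670.7) = 670.7 kN → block shear.

670.7 kN (block shear governs)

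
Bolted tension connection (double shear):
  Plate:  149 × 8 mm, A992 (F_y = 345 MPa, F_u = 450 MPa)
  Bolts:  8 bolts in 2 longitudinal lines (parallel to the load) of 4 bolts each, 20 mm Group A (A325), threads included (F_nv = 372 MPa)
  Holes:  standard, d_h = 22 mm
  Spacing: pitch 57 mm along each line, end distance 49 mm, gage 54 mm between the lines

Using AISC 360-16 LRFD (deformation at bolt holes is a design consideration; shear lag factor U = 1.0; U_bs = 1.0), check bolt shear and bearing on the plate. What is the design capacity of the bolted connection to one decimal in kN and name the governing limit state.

926.6 kN (bearing governs)

Bolt shear: A_b = π(20)²/4 = 314.16 mm². φR_n = 0.75 × 372 × 314.16 × 8 × 2 = 1402.4 kN.
Bearing (8 mm plate, F_u = 450 MPa): end bolts L_c = 49 − 22/2 = 38, R_n = min(1.2×38×8×450, 2.4×20×8×450) = 164.16 kN/bolt; interior L_c = 57 − 22 = 35, R_n = 151.2 kN/bolt. φR_n = 0.75 × (2×164.16 + 6×151.2) = 926.6 kN.
Governing: min(1402.4, 926.6) = 926.6 kN → bearing.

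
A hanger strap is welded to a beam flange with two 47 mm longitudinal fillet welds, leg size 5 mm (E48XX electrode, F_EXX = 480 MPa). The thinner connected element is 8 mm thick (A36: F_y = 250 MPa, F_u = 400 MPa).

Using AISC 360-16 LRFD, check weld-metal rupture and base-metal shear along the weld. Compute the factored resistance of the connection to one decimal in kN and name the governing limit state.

Weld metal: throat = 0.707×5 = 3.535 mm, L = 2×47 = 94 mm. φR_n = 0.75 × 0.6 × 480 × 3.535 × 94 = 71.8 kN.
Base metal shear (8 mm plate): yield φR_n = 1.0×0.6×250×8×94 = 112.8 kN; rupture φR_n = 0.75×0.6×400×8×94 = 135.4 kN; take 112.8 kN (yield).
Governing: min(71.8, 112.8) = 71.8 kN → weld metal.

71.8 kN (weld metal governs)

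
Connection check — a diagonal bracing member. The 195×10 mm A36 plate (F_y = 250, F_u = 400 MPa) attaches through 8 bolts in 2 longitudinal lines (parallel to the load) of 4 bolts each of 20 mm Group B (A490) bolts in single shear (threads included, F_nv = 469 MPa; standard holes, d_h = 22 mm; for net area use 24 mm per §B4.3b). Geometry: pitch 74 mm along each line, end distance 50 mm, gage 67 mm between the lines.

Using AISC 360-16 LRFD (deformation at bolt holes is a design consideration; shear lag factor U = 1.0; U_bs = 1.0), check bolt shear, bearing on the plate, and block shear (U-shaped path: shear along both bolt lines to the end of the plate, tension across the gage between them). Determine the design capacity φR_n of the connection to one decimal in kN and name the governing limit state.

Bolt shear: A_b = π(20)²/4 = 314.16 mm². φR_n = 0.75 × 469 × 314.16 × 8 × 1 = 884.0 kN.
Bearing (10 mm plate, F_u = 400 MPa): end bolts L_c = 50 − 22/2 = 39, R_n = min(1.2×39×10×400, 2.4×20×10×400) = 187.2 kN/bolt; interior L_c = 74 − 22 = 52, R_n = 192 kN/bolt. φR_n = 0.75 × (2×187.2 + 6×192) = 1144.8 kN.
Block shear: shear path 2×[50+3×74] = 2×272 mm, A_gv = 5440, A_nv = 2×(272 − 3.5×24)×10 = 3760 mm²; tension across gage: (67 − 1×24)×10 = 430 mm². R_n = min(0.6×400×3760, 0.6×250×5440) + 1.0×400×430 = min(902.4, 816) + 172 = 988 kN. φR_n = 0.75 × 988 = 741.0 kN.
Governing: min(884.0, 1144.8, 741.0) = 741.0 kN → block shear.

741.0 kN (block shear governs)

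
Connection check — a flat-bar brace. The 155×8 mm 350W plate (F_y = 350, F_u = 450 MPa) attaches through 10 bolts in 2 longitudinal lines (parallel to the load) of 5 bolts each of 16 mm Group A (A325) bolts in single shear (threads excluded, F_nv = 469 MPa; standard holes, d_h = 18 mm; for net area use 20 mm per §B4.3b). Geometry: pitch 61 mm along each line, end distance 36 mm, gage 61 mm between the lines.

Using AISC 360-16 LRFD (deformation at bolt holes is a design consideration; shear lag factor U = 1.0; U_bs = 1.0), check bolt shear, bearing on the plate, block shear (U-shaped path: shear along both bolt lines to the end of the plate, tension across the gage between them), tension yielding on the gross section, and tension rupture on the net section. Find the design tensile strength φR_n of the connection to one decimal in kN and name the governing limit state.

Bolt shear: A_b = π(16)²/4 = 201.06 mm². φR_n = 0.75 × 469 × 201.06 × 10 × 1 = 707.2 kN.
Bearing (8 mm plate, F_u = 450 MPa): end bolts L_c = 36 − 18/2 = 27, R_n = min(1.2×27×8×450, 2.4×16×8×450) = 116.64 kN/bolt; interior L_c = 61 − 18 = 43, R_n = 138.24 kN/bolt. φR_n = 0.75 × (2×116.64 + 8×138.24) = 1004.4 kN.
Block shear: shear path 2×[36+4×61] = 2×280 mm, A_gv = 4480, A_nv = 2×(280 − 4.5×20)×8 = 3040 mm²; tension across gage: (61 − 1×20)×8 = 328 mm². R_n = min(0.6×450×3040, 0.6×350×4480) + 1.0×450×328 = min(820.8, 940.8) + 147.6 = 968.4 kN. φR_n = 0.75 × 968.4 = 726.3 kN.
Tension yield (gross): A_g = 155×8 = 1240 mm². φR_n = 0.90 × 350 × 1240 = 390.6 kN.
Tension rupture (net): A_n = (155 − 2×20)×8 = 920 mm² (U = 1.0, A_e = A_n). φR_n = 0.75 × 450 × 920 = 310.5 kN.
Governing: min(707.2, 1004.4, 726.3, 390.6, 310.5) = 310.5 kN → net-section rupture.

310.5 kN (net-section rupture governs)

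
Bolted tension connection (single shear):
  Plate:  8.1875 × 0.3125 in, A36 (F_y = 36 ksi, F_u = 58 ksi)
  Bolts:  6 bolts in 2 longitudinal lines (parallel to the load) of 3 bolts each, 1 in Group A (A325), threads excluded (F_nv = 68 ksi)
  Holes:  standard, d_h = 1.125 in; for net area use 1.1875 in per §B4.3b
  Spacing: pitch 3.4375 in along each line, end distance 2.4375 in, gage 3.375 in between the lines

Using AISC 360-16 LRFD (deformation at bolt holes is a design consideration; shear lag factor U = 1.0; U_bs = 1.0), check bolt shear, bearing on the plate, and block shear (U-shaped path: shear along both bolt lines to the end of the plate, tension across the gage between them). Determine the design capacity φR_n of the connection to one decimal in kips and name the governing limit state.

Bolt shear: A_b = π(1)²/4 = 0.7854 in². φR_n = 0.75 × 68 × 0.7854 × 6 × 1 = 240.3 kips.
Bearing (0.3125 in plate, F_u = 58 ksi): end bolts L_c = 2.4375 − 1.125/2 = 1.875, R_n = min(1.2×1.875×0.3125×58, 2.4×1×0.3125×58) = 40.781 kips/bolt; interior L_c = 3.4375 − 1.125 = 2.3125, R_n = 43.5 kips/bolt. φR_n = 0.75 × (2×40.781 + 4×43.5) = 191.7 kips.
Block shear: shear path 2×[2.4375+2×3.4375] = 2×9.3125 in, A_gv = 5.8203, A_nv = 2×(9.3125 − 2.5×1.1875)×0.3125 = 3.9648 in²; tension across gage: (3.375 − 1×1.1875)×0.3125 = 0.68359 in². R_n = min(0.6×58×3.9648, 0.6×36×5.8203) + 1.0×58×0.68359 = min(137.98, 125.72) + 39.648 = 165.37 kips. φR_n = 0.75 × 165.37 = 124.0 kips.
Governing: min(240.3, 191.7, 124.0) = 124.0 kips → block shear.

124.0 kips (block shear governs)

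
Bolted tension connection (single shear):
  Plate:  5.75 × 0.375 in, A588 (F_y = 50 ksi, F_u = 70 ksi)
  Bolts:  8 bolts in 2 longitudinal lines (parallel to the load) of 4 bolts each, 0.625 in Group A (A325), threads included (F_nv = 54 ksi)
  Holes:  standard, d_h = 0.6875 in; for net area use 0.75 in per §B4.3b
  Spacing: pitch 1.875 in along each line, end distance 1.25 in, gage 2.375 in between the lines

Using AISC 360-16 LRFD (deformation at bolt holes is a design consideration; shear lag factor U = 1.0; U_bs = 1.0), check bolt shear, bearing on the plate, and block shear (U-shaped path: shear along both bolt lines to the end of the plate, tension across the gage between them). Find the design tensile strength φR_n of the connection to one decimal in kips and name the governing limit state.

Bolt shear: A_b = π(0.625)²/4 = 0.3068 in². φR_n = 0.75 × 54 × 0.3068 × 8 × 1 = 99.4 kips.
Bearing (0.375 in plate, F_u = 70 ksi): end bolts L_c = 1.25 − 0.6875/2 = 0.90625, R_n = min(1.2×0.90625×0.375×70, 2.4×0.625×0.375×70) = 28.547 kips/bolt; interior L_c = 1.875 − 0.6875 = 1.1875, R_n = 37.406 kips/bolt. φR_n = 0.75 × (2×28.547 + 6×37.406) = 211.1 kips.
Block shear: shear path 2×[1.25+3×1.875] = 2×6.875 in, A_gv = 5.1563, A_nv = 2×(6.875 − 3.5×0.75)×0.375 = 3.1875 in²; tension across gage: (2.375 − 1×0.75)×0.375 = 0.60938 in². R_n = min(0.6×70×3.1875, 0.6×50×5.1563) + 1.0×70×0.60938 = min(133.88, 154.69) + 42.657 = 176.54 kips. φR_n = 0.75 × 176.54 = 132.4 kips.
Governing: min(99.4, 211.1, 132.4) = 99.4 kips → bolt shear.

99.4 kips (bolt shear governs)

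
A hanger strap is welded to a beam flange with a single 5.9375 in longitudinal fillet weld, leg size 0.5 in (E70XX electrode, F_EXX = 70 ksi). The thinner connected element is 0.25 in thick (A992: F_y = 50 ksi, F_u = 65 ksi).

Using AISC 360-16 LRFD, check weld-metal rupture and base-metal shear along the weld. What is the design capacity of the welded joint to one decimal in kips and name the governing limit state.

43.4 kips (base-metal shear governs)

Weld metal: throat = 0.707×0.5 = 0.3535 in, L = 5.9375 in. φR_n = 0.75 × 0.6 × 70 × 0.3535 × 5.9375 = 66.1 kips.
Base metal shear (0.25 in plate): yield φR_n = 1.0×0.6×50×0.25×5.9375 = 44.5 kips; rupture φR_n = 0.75×0.6×65×0.25×5.9375 = 43.4 kips; take 43.4 kips (rupture).
Governing: min(66.1, 43.4) = 43.4 kips → base-metal shear.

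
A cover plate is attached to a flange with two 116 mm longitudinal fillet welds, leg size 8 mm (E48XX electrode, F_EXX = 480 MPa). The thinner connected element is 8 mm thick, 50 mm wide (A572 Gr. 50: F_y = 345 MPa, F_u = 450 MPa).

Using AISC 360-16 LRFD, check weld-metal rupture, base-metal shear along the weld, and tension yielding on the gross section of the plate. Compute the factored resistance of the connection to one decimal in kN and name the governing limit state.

124.2 kN (gross-section yield governs)

Weld metal: throat = 0.707×8 = 5.656 mm, L = 2×116 = 232 mm. φR_n = 0.75 × 0.6 × 480 × 5.656 × 232 = 283.4 kN.
Base metal shear (8 mm plate): yield φR_n = 1.0×0.6×345×8×232 = 384.2 kN; rupture φR_n = 0.75×0.6×450×8×232 = 375.8 kN; take 375.8 kN (rupture).
Tension yield (gross): A_g = 50×8 = 400 mm². φR_n = 0.90 × 345 × 400 = 124.2 kN.
Governing: min(283.4, 375.8, 124.2) = 124.2 kN → gross-section yield.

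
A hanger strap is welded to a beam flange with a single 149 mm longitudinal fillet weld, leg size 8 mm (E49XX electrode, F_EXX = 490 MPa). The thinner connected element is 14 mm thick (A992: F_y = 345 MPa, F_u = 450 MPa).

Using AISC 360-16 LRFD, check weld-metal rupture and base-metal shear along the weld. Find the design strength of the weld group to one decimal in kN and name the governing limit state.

185.8 kN (weld metal governs)

Weld metal: throat = 0.707×8 = 5.656 mm, L = 149 mm. φR_n = 0.75 × 0.6 × 490 × 5.656 × 149 = 185.8 kN.
Base metal shear (14 mm plate): yield φR_n = 1.0×0.6×345×14×149 = 431.8 kN; rupture φR_n = 0.75×0.6×450×14×149 = 422.4 kN; take 422.4 kN (rupture).
Governing: min(185.8, 422.4) = 185.8 kN → weld metal.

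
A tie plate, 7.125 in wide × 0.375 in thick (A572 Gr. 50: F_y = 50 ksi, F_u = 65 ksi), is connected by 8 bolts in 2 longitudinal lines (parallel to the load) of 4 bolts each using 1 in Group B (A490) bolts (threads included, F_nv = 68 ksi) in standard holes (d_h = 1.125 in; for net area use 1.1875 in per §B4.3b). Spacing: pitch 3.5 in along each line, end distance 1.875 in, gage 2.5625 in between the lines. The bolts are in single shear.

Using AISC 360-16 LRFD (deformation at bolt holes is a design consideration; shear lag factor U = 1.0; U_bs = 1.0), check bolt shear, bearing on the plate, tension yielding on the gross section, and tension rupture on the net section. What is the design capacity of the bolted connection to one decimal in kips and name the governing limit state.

86.8 kips (net-section rupture governs)

Bolt shear: A_b = π(1)²/4 = 0.7854 in². φR_n = 0.75 × 68 × 0.7854 × 8 × 1 = 320.4 kips.
Bearing (0.375 in plate, F_u = 65 ksi): end bolts L_c = 1.875 − 1.125/2 = 1.3125, R_n = min(1.2×1.3125×0.375×65, 2.4×1×0.375×65) = 38.391 kips/bolt; interior L_c = 3.5 − 1.125 = 2.375, R_n = 58.5 kips/bolt. φR_n = 0.75 × (2×38.391 + 6×58.5) = 320.8 kips.
Tension yield (gross): A_g = 7.125×0.375 = 2.6719 in². φR_n = 0.90 × 50 × 2.6719 = 120.2 kips.
Tension rupture (net): A_n = (7.125 − 2×1.1875)×0.375 = 1.7813 in² (U = 1.0, A_e = A_n). φR_n = 0.75 × 65 × 1.7813 = 86.8 kips.
Governing: min(320.4, 320.8, 120.2, 86.8) = 86.8 kips → net-section rupture.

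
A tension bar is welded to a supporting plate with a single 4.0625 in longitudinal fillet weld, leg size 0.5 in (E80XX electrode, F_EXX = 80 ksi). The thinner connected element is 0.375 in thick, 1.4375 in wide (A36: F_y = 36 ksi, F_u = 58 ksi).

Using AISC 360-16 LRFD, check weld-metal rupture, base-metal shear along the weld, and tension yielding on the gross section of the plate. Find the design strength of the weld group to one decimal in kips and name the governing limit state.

17.5 kips (gross-section yield governs)

Weld metal: throat = 0.707×0.5 = 0.3535 in, L = 4.0625 in. φR_n = 0.75 × 0.6 × 80 × 0.3535 × 4.0625 = 51.7 kips.
Base metal shear (0.375 in plate): yield φR_n = 1.0×0.6×36×0.375×4.0625 = 32.9 kips; rupture φR_n = 0.75×0.6×58×0.375×4.0625 = 39.8 kips; take 32.9 kips (yield).
Tension yield (gross): A_g = 1.4375×0.375 = 0.53906 in². φR_n = 0.90 × 36 × 0.53906 = 17.5 kips.
Governing: min(51.7, 32.9, 17.5) = 17.5 kips → gross-section yield.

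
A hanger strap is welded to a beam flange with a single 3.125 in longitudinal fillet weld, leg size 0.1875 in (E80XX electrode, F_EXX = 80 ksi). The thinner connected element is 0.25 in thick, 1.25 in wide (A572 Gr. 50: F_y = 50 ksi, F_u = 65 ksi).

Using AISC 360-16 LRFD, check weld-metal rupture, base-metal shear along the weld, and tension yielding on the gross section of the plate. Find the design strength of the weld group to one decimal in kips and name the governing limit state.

Weld metal: throat = 0.707×0.1875 = 0.13256 in, L = 3.125 in. φR_n = 0.75 × 0.6 × 80 × 0.13256 × 3.125 = 14.9 kips.
Base metal shear (0.25 in plate): yield φR_n = 1.0×0.6×50×0.25×3.125 = 23.4 kips; rupture φR_n = 0.75×0.6×65×0.25×3.125 = 22.9 kips; take 22.9 kips (rupture).
Tension yield (gross): A_g = 1.25×0.25 = 0.3125 in². φR_n = 0.90 × 50 × 0.3125 = 14.1 kips.
Governing: min(14.9, 22.9, 14.1) = 14.1 kips → gross-section yield.

14.1 kips (gross-section yield governs)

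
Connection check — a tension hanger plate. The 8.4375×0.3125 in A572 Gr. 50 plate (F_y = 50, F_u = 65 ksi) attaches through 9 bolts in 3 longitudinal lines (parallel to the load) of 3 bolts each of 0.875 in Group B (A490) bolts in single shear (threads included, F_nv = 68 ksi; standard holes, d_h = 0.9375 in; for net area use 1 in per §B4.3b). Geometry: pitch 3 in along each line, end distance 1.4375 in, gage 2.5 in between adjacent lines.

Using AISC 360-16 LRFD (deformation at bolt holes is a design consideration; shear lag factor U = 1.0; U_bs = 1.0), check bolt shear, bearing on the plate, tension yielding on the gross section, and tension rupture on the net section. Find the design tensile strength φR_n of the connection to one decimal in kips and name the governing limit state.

82.8 kips (net-section rupture governs)

Bolt shear: A_b = π(0.875)²/4 = 0.60132 in². φR_n = 0.75 × 68 × 0.60132 × 9 × 1 = 276.0 kips.
Bearing (0.3125 in plate, F_u = 65 ksi): end bolts L_c = 1.4375 − 0.9375/2 = 0.96875, R_n = min(1.2×0.96875×0.3125×65, 2.4×0.875×0.3125×65) = 23.613 kips/bolt; interior L_c = 3 − 0.9375 = 2.0625, R_n = 42.656 kips/bolt. φR_n = 0.75 × (3×23.613 + 6×42.656) = 245.1 kips.
Tension yield (gross): A_g = 8.4375×0.3125 = 2.6367 in². φR_n = 0.90 × 50 × 2.6367 = 118.7 kips.
Tension rupture (net): A_n = (8.4375 − 3×1)×0.3125 = 1.6992 in² (U = 1.0, A_e = A_n). φR_n = 0.75 × 65 × 1.6992 = 82.8 kips.
Governing: min(276.0, 245.1, 118.7, 82.8) = 82.8 kips → net-section rupture.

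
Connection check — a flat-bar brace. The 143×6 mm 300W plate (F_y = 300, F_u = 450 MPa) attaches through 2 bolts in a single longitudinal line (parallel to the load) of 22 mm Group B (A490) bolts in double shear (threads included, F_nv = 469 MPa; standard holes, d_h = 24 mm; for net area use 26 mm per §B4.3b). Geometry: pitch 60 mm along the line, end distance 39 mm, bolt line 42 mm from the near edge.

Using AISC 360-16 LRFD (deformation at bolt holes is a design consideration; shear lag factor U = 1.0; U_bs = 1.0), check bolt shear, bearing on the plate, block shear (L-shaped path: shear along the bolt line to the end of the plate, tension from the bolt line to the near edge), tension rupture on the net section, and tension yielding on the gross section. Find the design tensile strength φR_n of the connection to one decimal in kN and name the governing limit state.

131.6 kN (block shear governs)

Bolt shear: A_b = π(22)²/4 = 380.13 mm². φR_n = 0.75 × 469 × 380.13 × 2 × 2 = 534.8 kN.
Bearing (6 mm plate, F_u = 450 MPa): end bolts L_c = 39 − 24/2 = 27, R_n = min(1.2×27×6×450, 2.4×22×6×450) = 87.48 kN/bolt; interior L_c = 60 − 24 = 36, R_n = 116.64 kN/bolt. φR_n = 0.75 × (1×87.48 + 1×116.64) = 153.1 kN.
Block shear: shear path 1×[39+1×60] = 1×99 mm, A_gv = 594, A_nv = 1×(99 − 1.5×26)×6 = 360 mm²; tension to near edge: (42 − 0.5×26)×6 = 174 mm². R_n = min(0.6×450×360, 0.6×300×594) + 1.0×450×174 = min(97.2, 106.92) + 78.3 = 175.5 kN. φR_n = 0.75 × 175.5 = 131.6 kN.
Tension rupture (net): A_n = (143 − 1×26)×6 = 702 mm² (U = 1.0, A_e = A_n). φR_n = 0.75 × 450 × 702 = 236.9 kN.
Tension yield (gross): A_g = 143×6 = 858 mm². φR_n = 0.90 × 300 × 858 = 231.7 kN.
Governing: min(534.8, 153.1, 131.6, 236.9, 231.7) = 131.6 kN → block shear.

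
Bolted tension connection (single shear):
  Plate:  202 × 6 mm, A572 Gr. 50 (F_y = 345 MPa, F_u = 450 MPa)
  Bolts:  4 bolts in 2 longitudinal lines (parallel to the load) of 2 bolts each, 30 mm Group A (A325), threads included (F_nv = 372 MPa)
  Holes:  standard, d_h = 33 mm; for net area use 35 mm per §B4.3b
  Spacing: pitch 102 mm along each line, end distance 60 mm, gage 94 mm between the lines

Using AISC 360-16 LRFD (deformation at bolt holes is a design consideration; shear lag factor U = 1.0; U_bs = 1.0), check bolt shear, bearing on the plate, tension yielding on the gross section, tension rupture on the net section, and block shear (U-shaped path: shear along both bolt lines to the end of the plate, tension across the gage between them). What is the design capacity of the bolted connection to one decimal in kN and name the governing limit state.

267.3 kN (net-section rupture governs)

Bolt shear: A_b = π(30)²/4 = 706.86 mm². φR_n = 0.75 × 372 × 706.86 × 4 × 1 = 788.9 kN.
Bearing (6 mm plate, F_u = 450 MPa): end bolts L_c = 60 − 33/2 = 43.5, R_n = min(1.2×43.5×6×450, 2.4×30×6×450) = 140.94 kN/bolt; interior L_c = 102 − 33 = 69, R_n = 194.4 kN/bolt. φR_n = 0.75 × (2×140.94 + 2×194.4) = 503.0 kN.
Tension yield (gross): A_g = 202×6 = 1212 mm². φR_n = 0.90 × 345 × 1212 = 376.3 kN.
Tension rupture (net): A_n = (202 − 2×35)×6 = 792 mm² (U = 1.0, A_e = A_n). φR_n = 0.75 × 450 × 792 = 267.3 kN.
Block shear: shear path 2×[60+1×102] = 2×162 mm, A_gv = 1944, A_nv = 2×(162 − 1.5×35)×6 = 1314 mm²; tension across gage: (94 − 1×35)×6 = 354 mm². R_n = min(0.6×450×1314, 0.6×345×1944) + 1.0×450×354 = min(354.78, 402.41) + 159.3 = 514.08 kN. φR_n = 0.75 × 514.08 = 385.6 kN.
Governing: min(788.9, 503.0, 376.3, 267.3, 385.6) = 267.3 kN → net-section rupture.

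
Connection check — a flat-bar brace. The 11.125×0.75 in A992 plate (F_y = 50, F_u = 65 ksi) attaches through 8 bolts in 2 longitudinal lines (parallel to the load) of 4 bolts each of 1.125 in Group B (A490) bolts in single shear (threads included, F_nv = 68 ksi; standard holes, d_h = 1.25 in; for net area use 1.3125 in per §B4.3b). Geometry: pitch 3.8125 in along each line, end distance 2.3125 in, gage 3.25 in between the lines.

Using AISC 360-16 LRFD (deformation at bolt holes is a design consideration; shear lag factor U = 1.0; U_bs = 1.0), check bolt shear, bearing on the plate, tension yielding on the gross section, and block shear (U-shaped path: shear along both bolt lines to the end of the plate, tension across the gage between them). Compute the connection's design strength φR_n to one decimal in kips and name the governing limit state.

375.5 kips (gross-section yield governs)

Bolt shear: A_b = π(1.125)²/4 = 0.99402 in². φR_n = 0.75 × 68 × 0.99402 × 8 × 1 = 405.6 kips.
Bearing (0.75 in plate, F_u = 65 ksi): end bolts L_c = 2.3125 − 1.25/2 = 1.6875, R_n = min(1.2×1.6875×0.75×65, 2.4×1.125×0.75×65) = 98.719 kips/bolt; interior L_c = 3.8125 − 1.25 = 2.5625, R_n = 131.63 kips/bolt. φR_n = 0.75 × (2×98.719 + 6×131.63) = 740.4 kips.
Tension yield (gross): A_g = 11.125×0.75 = 8.3438 in². φR_n = 0.90 × 50 × 8.3438 = 375.5 kips.
Block shear: shear path 2×[2.3125+3×3.8125] = 2×13.75 in, A_gv = 20.625, A_nv = 2×(13.75 − 3.5×1.3125)×0.75 = 13.734 in²; tension across gage: (3.25 − 1×1.3125)×0.75 = 1.4531 in². R_n = min(0.6×65×13.734, 0.6×50×20.625) + 1.0×65×1.4531 = min(535.63, 618.75) + 94.452 = 630.08 kips. φR_n = 0.75 × 630.08 = 472.6 kips.
Governing: min(405.6, 740.4, 375.5, 472.6) = 375.5 kips → gross-section yield.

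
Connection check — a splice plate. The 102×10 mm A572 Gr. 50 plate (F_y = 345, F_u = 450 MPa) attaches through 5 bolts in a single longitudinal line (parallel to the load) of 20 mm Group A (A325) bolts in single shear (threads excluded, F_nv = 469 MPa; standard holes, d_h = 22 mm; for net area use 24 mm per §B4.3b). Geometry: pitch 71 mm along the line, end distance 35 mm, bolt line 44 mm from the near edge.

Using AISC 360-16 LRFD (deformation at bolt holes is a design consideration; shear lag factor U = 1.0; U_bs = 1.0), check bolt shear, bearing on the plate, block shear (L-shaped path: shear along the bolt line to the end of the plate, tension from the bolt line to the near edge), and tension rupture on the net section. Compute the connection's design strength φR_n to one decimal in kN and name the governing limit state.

263.3 kN (net-section rupture governs)

Bolt shear: A_b = π(20)²/4 = 314.16 mm². φR_n = 0.75 × 469 × 314.16 × 5 × 1 = 552.5 kN.
Bearing (10 mm plate, F_u = 450 MPa): end bolts L_c = 35 − 22/2 = 24, R_n = min(1.2×24×10×450, 2.4×20×10×450) = 129.6 kN/bolt; interior L_c = 71 − 22 = 49, R_n = 216 kN/bolt. φR_n = 0.75 × (1×129.6 + 4×216) = 745.2 kN.
Block shear: shear path 1×[35+4×71] = 1×319 mm, A_gv = 3190, A_nv = 1×(319 − 4.5×24)×10 = 2110 mm²; tension to near edge: (44 − 0.5×24)×10 = 320 mm². R_n = min(0.6×450×2110, 0.6×345×3190) + 1.0×450×320 = min(569.7, 660.33) + 144 = 713.7 kN. φR_n = 0.75 × 713.7 = 535.3 kN.
Tension rupture (net): A_n = (102 − 1×24)×10 = 780 mm² (U = 1.0, A_e = A_n). φR_n = 0.75 × 450 × 780 = 263.3 kN.
Governing: min(552.5, 745.2, 535.3, 263.3) = 263.3 kN → net-section rupture.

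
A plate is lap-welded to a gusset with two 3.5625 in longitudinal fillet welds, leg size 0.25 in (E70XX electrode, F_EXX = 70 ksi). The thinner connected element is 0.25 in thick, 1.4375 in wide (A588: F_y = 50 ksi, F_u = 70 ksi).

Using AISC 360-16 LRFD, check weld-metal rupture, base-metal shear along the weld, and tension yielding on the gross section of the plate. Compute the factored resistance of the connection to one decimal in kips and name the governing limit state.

16.2 kips (gross-section yield governs)

Weld metal: throat = 0.707×0.25 = 0.17675 in, L = 2×3.5625 = 7.125 in. φR_n = 0.75 × 0.6 × 70 × 0.17675 × 7.125 = 39.7 kips.
Base metal shear (0.25 in plate): yield φR_n = 1.0×0.6×50×0.25×7.125 = 53.4 kips; rupture φR_n = 0.75×0.6×70×0.25×7.125 = 56.1 kips; take 53.4 kips (yield).
Tension yield (gross): A_g = 1.4375×0.25 = 0.35938 in². φR_n = 0.90 × 50 × 0.35938 = 16.2 kips.
Governing: min(39.7, 53.4, 16.2) = 16.2 kips → gross-section yield.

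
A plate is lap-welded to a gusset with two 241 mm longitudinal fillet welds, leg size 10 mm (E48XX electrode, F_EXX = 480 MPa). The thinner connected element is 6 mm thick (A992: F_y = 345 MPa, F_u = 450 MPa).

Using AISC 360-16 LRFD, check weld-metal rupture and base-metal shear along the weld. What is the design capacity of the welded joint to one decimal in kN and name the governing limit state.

585.6 kN (base-metal shear governs)

Weld metal: throat = 0.707×10 = 7.07 mm, L = 2×241 = 482 mm. φR_n = 0.75 × 0.6 × 480 × 7.07 × 482 = 736.1 kN.
Base metal shear (6 mm plate): yield φR_n = 1.0×0.6×345×6×482 = 598.6 kN; rupture φR_n = 0.75×0.6×450×6×482 = 585.6 kN; take 585.6 kN (rupture).
Governing: min(736.1, 585.6) = 585.6 kN → base-metal shear.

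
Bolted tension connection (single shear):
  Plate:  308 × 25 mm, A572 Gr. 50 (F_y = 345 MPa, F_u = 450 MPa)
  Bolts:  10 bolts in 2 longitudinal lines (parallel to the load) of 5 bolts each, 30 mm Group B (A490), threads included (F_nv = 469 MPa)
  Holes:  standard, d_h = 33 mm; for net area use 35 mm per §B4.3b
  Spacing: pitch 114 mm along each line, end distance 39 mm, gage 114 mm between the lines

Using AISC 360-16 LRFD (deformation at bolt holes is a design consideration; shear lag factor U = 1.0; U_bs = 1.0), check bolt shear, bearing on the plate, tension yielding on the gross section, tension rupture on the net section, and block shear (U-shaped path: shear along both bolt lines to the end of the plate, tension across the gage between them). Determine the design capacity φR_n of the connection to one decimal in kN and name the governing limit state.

2008.1 kN (net-section rupture governs)

Bolt shear: A_b = π(30)²/4 = 706.86 mm². φR_n = 0.75 × 469 × 706.86 × 10 × 1 = 2486.4 kN.
Bearing (25 mm plate, F_u = 450 MPa): end bolts L_c = 39 − 33/2 = 22.5, R_n = min(1.2×22.5×25×450, 2.4×30×25×450) = 303.75 kN/bolt; interior L_c = 114 − 33 = 81, R_n = 810 kN/bolt. φR_n = 0.75 × (2×303.75 + 8×810) = 5315.6 kN.
Tension yield (gross): A_g = 308×25 = 7700 mm². φR_n = 0.90 × 345 × 7700 = 2390.9 kN.
Tension rupture (net): A_n = (308 − 2×35)×25 = 5950 mm² (U = 1.0, A_e = A_n). φR_n = 0.75 × 450 × 5950 = 2008.1 kN.
Block shear: shear path 2×[39+4×114] = 2×495 mm, A_gv = 24750, A_nv = 2×(495 − 4.5×35)×25 = 16875 mm²; tension across gage: (114 − 1×35)×25 = 1975 mm². R_n = min(0.6×450×16875, 0.6×345×24750) + 1.0×450×1975 = min(4556.3, 5123.3) + 888.75 = 5445.1 kN. φR_n = 0.75 × 5445.1 = 4083.8 kN.
Governing: min(2486.4, 5315.6, 2390.9, 2008.1, 4083.8) = 2008.1 kN → net-section rupture.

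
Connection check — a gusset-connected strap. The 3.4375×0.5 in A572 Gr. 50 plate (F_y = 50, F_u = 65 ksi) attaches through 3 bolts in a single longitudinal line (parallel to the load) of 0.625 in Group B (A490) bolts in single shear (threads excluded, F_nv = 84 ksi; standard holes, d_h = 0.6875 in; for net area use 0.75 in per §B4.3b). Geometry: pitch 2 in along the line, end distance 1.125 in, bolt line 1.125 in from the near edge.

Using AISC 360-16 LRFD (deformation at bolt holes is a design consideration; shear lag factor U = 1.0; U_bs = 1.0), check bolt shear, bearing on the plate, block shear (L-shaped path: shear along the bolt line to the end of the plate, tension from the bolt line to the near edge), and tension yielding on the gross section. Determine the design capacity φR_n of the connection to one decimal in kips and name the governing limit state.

Bolt shear: A_b = π(0.625)²/4 = 0.3068 in². φR_n = 0.75 × 84 × 0.3068 × 3 × 1 = 58.0 kips.
Bearing (0.5 in plate, F_u = 65 ksi): end bolts L_c = 1.125 − 0.6875/2 = 0.78125, R_n = min(1.2×0.78125×0.5×65, 2.4×0.625×0.5×65) = 30.469 kips/bolt; interior L_c = 2 − 0.6875 = 1.3125, R_n = 48.75 kips/bolt. φR_n = 0.75 × (1×30.469 + 2×48.75) = 96.0 kips.
Block shear: shear path 1×[1.125+2×2] = 1×5.125 in, A_gv = 2.5625, A_nv = 1×(5.125 − 2.5×0.75)×0.5 = 1.625 in²; tension to near edge: (1.125 − 0.5×0.75)×0.5 = 0.375 in². R_n = min(0.6×65×1.625, 0.6×50×2.5625) + 1.0×65×0.375 = min(63.375, 76.875) + 24.375 = 87.75 kips. φR_n = 0.75 × 87.75 = 65.8 kips.
Tension yield (gross): A_g = 3.4375×0.5 = 1.7188 in². φR_n = 0.90 × 50 × 1.7188 = 77.3 kips.
Governing: min(58.0, 96.0, 65.8, 77.3) = 58.0 kips → bolt shear.

58.0 kips (bolt shear governs)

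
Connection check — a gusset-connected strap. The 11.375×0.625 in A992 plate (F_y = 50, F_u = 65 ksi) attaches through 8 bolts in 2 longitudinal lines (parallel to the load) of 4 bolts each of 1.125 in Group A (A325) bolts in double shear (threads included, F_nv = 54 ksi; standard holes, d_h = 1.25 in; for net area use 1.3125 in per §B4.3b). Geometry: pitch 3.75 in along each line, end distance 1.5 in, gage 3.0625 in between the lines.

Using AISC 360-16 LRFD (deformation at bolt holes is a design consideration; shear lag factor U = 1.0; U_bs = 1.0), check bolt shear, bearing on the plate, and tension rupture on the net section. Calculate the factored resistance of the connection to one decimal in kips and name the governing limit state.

Bolt shear: A_b = π(1.125)²/4 = 0.99402 in². φR_n = 0.75 × 54 × 0.99402 × 8 × 2 = 644.1 kips.
Bearing (0.625 in plate, F_u = 65 ksi): end bolts L_c = 1.5 − 1.25/2 = 0.875, R_n = min(1.2×0.875×0.625×65, 2.4×1.125×0.625×65) = 42.656 kips/bolt; interior L_c = 3.75 − 1.25 = 2.5, R_n = 109.69 kips/bolt. φR_n = 0.75 × (2×42.656 + 6×109.69) = 557.6 kips.
Tension rupture (net): A_n = (11.375 − 2×1.3125)×0.625 = 5.4688 in² (U = 1.0, A_e = A_n). φR_n = 0.75 × 65 × 5.4688 = 266.6 kips.
Governing: min(644.1, 557.6, 266.6) = 266.6 kips → net-section rupture.

266.6 kips (net-section rupture governs)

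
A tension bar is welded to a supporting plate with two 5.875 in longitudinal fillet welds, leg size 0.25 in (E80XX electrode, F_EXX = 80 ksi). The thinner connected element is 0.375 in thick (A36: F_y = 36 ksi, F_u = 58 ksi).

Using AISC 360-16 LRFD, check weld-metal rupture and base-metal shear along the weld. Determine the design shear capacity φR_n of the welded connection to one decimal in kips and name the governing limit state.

74.8 kips (weld metal governs)

Weld metal: throat = 0.707×0.25 = 0.17675 in, L = 2×5.875 = 11.75 in. φR_n = 0.75 × 0.6 × 80 × 0.17675 × 11.75 = 74.8 kips.
Base metal shear (0.375 in plate): yield φR_n = 1.0×0.6×36×0.375×11.75 = 95.2 kips; rupture φR_n = 0.75×0.6×58×0.375×11.75 = 115.0 kips; take 95.2 kips (yield).
Governing: min(74.8, 95.2) = 74.8 kips → weld metal.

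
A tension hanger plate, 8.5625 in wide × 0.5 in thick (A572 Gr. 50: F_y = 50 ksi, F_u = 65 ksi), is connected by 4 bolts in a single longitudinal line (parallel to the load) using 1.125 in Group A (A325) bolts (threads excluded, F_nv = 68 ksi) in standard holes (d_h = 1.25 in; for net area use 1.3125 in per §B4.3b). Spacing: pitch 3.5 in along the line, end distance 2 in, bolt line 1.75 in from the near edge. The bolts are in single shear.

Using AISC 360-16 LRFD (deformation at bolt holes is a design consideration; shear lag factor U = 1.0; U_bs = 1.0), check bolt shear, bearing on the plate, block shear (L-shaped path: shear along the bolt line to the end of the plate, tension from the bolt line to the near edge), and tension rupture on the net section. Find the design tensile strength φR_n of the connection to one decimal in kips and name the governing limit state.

142.3 kips (block shear governs)

Bolt shear: A_b = π(1.125)²/4 = 0.99402 in². φR_n = 0.75 × 68 × 0.99402 × 4 × 1 = 202.8 kips.
Bearing (0.5 in plate, F_u = 65 ksi): end bolts L_c = 2 − 1.25/2 = 1.375, R_n = min(1.2×1.375×0.5×65, 2.4×1.125×0.5×65) = 53.625 kips/bolt; interior L_c = 3.5 − 1.25 = 2.25, R_n = 87.75 kips/bolt. φR_n = 0.75 × (1×53.625 + 3×87.75) = 237.7 kips.
Block shear: shear path 1×[2+3×3.5] = 1×12.5 in, A_gv = 6.25, A_nv = 1×(12.5 − 3.5×1.3125)×0.5 = 3.9531 in²; tension to near edge: (1.75 − 0.5×1.3125)×0.5 = 0.54688 in². R_n = min(0.6×65×3.9531, 0.6×50×6.25) + 1.0×65×0.54688 = min(154.17, 187.5) + 35.547 = 189.72 kips. φR_n = 0.75 × 189.72 = 142.3 kips.
Tension rupture (net): A_n = (8.5625 − 1×1.3125)×0.5 = 3.625 in² (U = 1.0, A_e = A_n). φR_n = 0.75 × 65 × 3.625 = 176.7 kips.
Governing: min(202.8, 237.7, 142.3, 176.7) = 142.3 kips → block shear.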